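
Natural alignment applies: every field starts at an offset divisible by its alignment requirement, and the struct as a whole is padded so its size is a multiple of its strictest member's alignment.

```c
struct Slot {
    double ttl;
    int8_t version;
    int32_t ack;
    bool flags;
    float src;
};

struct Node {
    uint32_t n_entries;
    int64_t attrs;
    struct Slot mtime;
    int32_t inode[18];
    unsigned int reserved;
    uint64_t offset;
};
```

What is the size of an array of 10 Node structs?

Slot: 0..8  ttl  (8B, 8-aligned); 8..9  version  (1B, 1-aligned); 9..12  -- padding (3B); 12..16  ack  (4B, 4-aligned); 16..17  flags  (1B, 1-aligned); 17..20  -- padding (3B); 20..24  src  (4B, 4-aligned); sizeof = 24, alignof = 8
0..4  n_entries  (4B, 4-aligned)
4..8  -- padding (4B)
8..16  attrs  (8B, 8-aligned)
16..40  mtime  (24B, 8-aligned)
40..112  inode  (72B, 4-aligned)
112..116  reserved  (4B, 4-aligned)
116..120  -- padding (4B)
120..128  offset  (8B, 8-aligned)
sizeof = 128, alignof = 8
array of 10: 10 × 128 = 1280

1280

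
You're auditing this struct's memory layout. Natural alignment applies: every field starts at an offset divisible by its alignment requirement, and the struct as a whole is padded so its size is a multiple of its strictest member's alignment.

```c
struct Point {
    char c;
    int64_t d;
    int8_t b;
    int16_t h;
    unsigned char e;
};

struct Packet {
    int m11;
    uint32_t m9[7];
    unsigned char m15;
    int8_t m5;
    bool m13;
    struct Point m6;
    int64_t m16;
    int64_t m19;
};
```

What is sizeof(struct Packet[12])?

960

Point: c at 0 (size 1, align 1) → ends 1; pad 7 to align 8 for d; d at 8 (size 8, align 8) → ends 16; b at 16 (size 1, align 1) → ends 17; pad 1 to align 2 for h; h at 18 (size 2, align 2) → ends 20; e at 20 (size 1, align 1) → ends 21; tail pad 3 to reach multiple of 8; total 24 bytes, alignment 8
m11 at 0 (size 4, align 4) → ends 4
m9 at 4 (size 28, align 4) → ends 32
m15 at 32 (size 1, align 1) → ends 33
m5 at 33 (size 1, align 1) → ends 34
m13 at 34 (size 1, align 1) → ends 35
pad 5 to align 8 for m6
m6 at 40 (size 24, align 8) → ends 64
m16 at 64 (size 8, align 8) → ends 72
m19 at 72 (size 8, align 8) → ends 80
total 80 bytes, alignment 8
array of 12: 12 × 80 = 960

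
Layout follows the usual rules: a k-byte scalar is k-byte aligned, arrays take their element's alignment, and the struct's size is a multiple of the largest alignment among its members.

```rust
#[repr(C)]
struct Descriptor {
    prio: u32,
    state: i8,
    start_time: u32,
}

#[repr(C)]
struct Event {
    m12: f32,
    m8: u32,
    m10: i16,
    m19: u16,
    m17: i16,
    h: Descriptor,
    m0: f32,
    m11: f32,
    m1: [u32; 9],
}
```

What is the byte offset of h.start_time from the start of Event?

Descriptor: prio at 0 (size 4, align 4) → ends 4; state at 4 (size 1, align 1) → ends 5; pad 3 to align 4 for start_time; start_time at 8 (size 4, align 4) → ends 12; total 12 bytes, alignment 4
m12 at 0 (size 4, align 4) → ends 4
m8 at 4 (size 4, align 4) → ends 8
m10 at 8 (size 2, align 2) → ends 10
m19 at 10 (size 2, align 2) → ends 12
m17 at 12 (size 2, align 2) → ends 14
pad 2 to align 4 for h
h at 16 (size 12, align 4) → ends 28
within Descriptor: start_time at 8
16 + 8 = 24

24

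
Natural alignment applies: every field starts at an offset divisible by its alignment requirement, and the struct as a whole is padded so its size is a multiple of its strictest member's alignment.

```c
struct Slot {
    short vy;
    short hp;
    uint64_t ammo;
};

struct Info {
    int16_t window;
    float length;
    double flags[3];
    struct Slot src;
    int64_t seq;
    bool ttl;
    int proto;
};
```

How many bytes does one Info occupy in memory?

Slot: vy at 0 (size 2, align 2) → ends 2; hp at 2 (size 2, align 2) → ends 4; pad 4 to align 8 for ammo; ammo at 8 (size 8, align 8) → ends 16; total 16 bytes, alignment 8
window at 0 (size 2, align 2) → ends 2
pad 2 to align 4 for length
length at 4 (size 4, align 4) → ends 8
flags at 8 (size 24, align 8) → ends 32
src at 32 (size 16, align 8) → ends 48
seq at 48 (size 8, align 8) → ends 56
ttl at 56 (size 1, align 1) → ends 57
pad 3 to align 4 for proto
proto at 60 (size 4, align 4) → ends 64
total 64 bytes, alignment 8

64 bytes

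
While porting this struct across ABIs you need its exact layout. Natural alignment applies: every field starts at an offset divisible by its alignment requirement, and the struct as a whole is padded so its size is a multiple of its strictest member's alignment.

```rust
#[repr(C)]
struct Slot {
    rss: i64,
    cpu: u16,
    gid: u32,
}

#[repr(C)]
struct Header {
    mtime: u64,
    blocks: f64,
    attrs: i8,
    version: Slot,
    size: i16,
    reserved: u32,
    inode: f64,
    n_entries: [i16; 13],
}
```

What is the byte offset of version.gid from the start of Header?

Slot: @0: rss [8B, align 8] → 8; @8: cpu [2B, align 2] → 10; +2 pad (align 4); @12: gid [4B, align 4] → 16; size 16, align 8
@0: mtime [8B, align 8] → 8
@8: blocks [8B, align 8] → 16
@16: attrs [1B, align 1] → 17
+7 pad (align 8)
@24: version [16B, align 8] → 40
within Slot: gid at 12
24 + 12 = 36

36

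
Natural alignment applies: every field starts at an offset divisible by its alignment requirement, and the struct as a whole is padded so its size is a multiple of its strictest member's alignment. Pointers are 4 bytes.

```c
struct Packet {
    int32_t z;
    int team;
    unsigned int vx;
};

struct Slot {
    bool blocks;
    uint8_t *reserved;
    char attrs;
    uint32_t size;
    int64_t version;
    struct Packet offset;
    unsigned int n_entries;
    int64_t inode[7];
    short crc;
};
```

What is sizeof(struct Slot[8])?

832

Packet: z at 0 (size 4, align 4) → ends 4; team at 4 (size 4, align 4) → ends 8; vx at 8 (size 4, align 4) → ends 12; total 12 bytes, alignment 4
blocks at 0 (size 1, align 1) → ends 1
pad 3 to align 4 for reserved
reserved at 4 (size 4, align 4) → ends 8
attrs at 8 (size 1, align 1) → ends 9
pad 3 to align 4 for size
size at 12 (size 4, align 4) → ends 16
version at 16 (size 8, align 8) → ends 24
offset at 24 (size 12, align 4) → ends 36
n_entries at 36 (size 4, align 4) → ends 40
inode at 40 (size 56, align 8) → ends 96
crc at 96 (size 2, align 2) → ends 98
tail pad 6 to reach multiple of 8
total 104 bytes, alignment 8
array of 8: 8 × 104 = 832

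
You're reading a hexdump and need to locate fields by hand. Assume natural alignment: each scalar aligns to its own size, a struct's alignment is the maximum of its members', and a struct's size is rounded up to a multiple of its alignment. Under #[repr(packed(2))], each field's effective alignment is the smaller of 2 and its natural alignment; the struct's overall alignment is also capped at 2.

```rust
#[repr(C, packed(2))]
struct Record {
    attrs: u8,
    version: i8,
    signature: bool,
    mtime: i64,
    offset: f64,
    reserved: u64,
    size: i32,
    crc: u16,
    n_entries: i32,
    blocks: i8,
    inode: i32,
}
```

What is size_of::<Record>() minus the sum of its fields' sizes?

2

0..1  attrs  (1B, 1-aligned)
1..2  version  (1B, 1-aligned)
2..3  signature  (1B, 1-aligned)
3..4  -- padding (1B)
4..12  mtime  (8B, 2-aligned)
12..20  offset  (8B, 2-aligned)
20..28  reserved  (8B, 2-aligned)
28..32  size  (4B, 2-aligned)
32..34  crc  (2B, 2-aligned)
34..38  n_entries  (4B, 2-aligned)
38..39  blocks  (1B, 1-aligned)
39..40  -- padding (1B)
40..44  inode  (4B, 2-aligned)
sizeof = 44, alignof = 2
data bytes 42, size 44 → padding 2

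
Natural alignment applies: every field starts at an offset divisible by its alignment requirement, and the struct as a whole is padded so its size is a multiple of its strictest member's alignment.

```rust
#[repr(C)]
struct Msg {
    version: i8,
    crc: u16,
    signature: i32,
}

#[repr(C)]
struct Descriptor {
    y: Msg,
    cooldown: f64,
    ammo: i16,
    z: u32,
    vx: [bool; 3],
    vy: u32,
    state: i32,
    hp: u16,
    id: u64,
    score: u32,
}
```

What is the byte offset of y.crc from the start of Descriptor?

Msg: version at 0 (size 1, align 1) → ends 1; pad 1 to align 2 for crc; crc at 2 (size 2, align 2) → ends 4; signature at 4 (size 4, align 4) → ends 8; total 8 bytes, alignment 4
y at 0 (size 8, align 4) → ends 8
within Msg: crc at 2
0 + 2 = 2

2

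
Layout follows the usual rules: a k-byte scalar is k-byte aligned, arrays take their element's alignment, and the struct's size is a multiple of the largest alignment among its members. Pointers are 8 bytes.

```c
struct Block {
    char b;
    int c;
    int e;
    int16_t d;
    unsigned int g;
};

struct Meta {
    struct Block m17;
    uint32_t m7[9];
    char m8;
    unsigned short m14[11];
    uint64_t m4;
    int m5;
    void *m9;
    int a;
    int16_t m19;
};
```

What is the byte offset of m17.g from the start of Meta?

Block: b at 0 (size 1, align 1) → ends 1; pad 3 to align 4 for c; c at 4 (size 4, align 4) → ends 8; e at 8 (size 4, align 4) → ends 12; d at 12 (size 2, align 2) → ends 14; pad 2 to align 4 for g; g at 16 (size 4, align 4) → ends 20; total 20 bytes, alignment 4
m17 at 0 (size 20, align 4) → ends 20
within Block: g at 16
0 + 16 = 16

16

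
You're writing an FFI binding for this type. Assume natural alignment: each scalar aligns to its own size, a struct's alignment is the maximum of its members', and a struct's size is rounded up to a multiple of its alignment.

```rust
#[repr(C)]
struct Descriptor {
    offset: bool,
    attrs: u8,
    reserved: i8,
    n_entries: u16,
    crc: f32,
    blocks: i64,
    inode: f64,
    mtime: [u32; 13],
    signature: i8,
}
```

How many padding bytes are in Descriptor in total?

0..1  offset  (1B, 1-aligned)
1..2  attrs  (1B, 1-aligned)
2..3  reserved  (1B, 1-aligned)
3..4  -- padding (1B)
4..6  n_entries  (2B, 2-aligned)
6..8  -- padding (2B)
8..12  crc  (4B, 4-aligned)
12..16  -- padding (4B)
16..24  blocks  (8B, 8-aligned)
24..32  inode  (8B, 8-aligned)
32..84  mtime  (52B, 4-aligned)
84..85  signature  (1B, 1-aligned)
85..88  -- tail padding (3B)
sizeof = 88, alignof = 8
data bytes 78, size 88 → padding 10

10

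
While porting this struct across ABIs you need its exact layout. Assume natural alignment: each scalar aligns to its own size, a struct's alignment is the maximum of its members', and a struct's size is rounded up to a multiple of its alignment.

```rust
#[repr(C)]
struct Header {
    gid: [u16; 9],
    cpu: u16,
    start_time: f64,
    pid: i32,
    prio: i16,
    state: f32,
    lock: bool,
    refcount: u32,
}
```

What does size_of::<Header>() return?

0..18  gid  (18B, 2-aligned)
18..20  cpu  (2B, 2-aligned)
20..24  -- padding (4B)
24..32  start_time  (8B, 8-aligned)
32..36  pid  (4B, 4-aligned)
36..38  prio  (2B, 2-aligned)
38..40  -- padding (2B)
40..44  state  (4B, 4-aligned)
44..45  lock  (1B, 1-aligned)
45..48  -- padding (3B)
48..52  refcount  (4B, 4-aligned)
52..56  -- tail padding (4B)
sizeof = 56, alignof = 8

56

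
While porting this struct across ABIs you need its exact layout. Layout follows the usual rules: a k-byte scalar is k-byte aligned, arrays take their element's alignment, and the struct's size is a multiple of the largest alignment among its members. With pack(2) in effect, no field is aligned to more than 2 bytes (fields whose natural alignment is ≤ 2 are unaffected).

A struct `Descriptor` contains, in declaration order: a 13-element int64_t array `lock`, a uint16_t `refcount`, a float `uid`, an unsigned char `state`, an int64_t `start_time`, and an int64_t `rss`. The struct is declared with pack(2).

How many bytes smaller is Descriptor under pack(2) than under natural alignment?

8

natural layout:
  lock at 0 (size 104, align 8) → ends 104
  refcount at 104 (size 2, align 2) → ends 106
  pad 2 to align 4 for uid
  uid at 108 (size 4, align 4) → ends 112
  state at 112 (size 1, align 1) → ends 113
  pad 7 to align 8 for start_time
  start_time at 120 (size 8, align 8) → ends 128
  rss at 128 (size 8, align 8) → ends 136
  total 136 bytes, alignment 8
packed(2) layout:
  lock at 0 (size 104, align 2) → ends 104
  refcount at 104 (size 2, align 2) → ends 106
  uid at 106 (size 4, align 2) → ends 110
  state at 110 (size 1, align 1) → ends 111
  pad 1 to align 2 for start_time
  start_time at 112 (size 8, align 2) → ends 120
  rss at 120 (size 8, align 2) → ends 128
  total 128 bytes, alignment 2
136 − 128 = 8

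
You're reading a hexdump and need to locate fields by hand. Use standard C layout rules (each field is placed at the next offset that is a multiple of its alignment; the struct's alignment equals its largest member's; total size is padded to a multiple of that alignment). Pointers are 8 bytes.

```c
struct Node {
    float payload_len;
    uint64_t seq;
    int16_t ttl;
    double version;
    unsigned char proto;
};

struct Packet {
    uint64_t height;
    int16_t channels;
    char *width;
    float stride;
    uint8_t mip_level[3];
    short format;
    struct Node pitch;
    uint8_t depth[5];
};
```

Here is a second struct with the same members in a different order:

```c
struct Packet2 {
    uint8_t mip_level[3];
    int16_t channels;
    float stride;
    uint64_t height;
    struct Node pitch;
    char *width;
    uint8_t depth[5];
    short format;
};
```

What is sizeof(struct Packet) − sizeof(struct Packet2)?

8

Node: payload_len at 0 (size 4, align 4) → ends 4; pad 4 to align 8 for seq; seq at 8 (size 8, align 8) → ends 16; ttl at 16 (size 2, align 2) → ends 18; pad 6 to align 8 for version; version at 24 (size 8, align 8) → ends 32; proto at 32 (size 1, align 1) → ends 33; tail pad 7 to reach multiple of 8; total 40 bytes, alignment 8
height at 0 (size 8, align 8) → ends 8
channels at 8 (size 2, align 2) → ends 10
pad 6 to align 8 for width
width at 16 (size 8, align 8) → ends 24
stride at 24 (size 4, align 4) → ends 28
mip_level at 28 (size 3, align 1) → ends 31
pad 1 to align 2 for format
format at 32 (size 2, align 2) → ends 34
pad 6 to align 8 for pitch
pitch at 40 (size 40, align 8) → ends 80
depth at 80 (size 5, align 1) → ends 85
tail pad 3 to reach multiple of 8
total 88 bytes, alignment 8
— Packet2 —
mip_level at 0 (size 3, align 1) → ends 3
pad 1 to align 2 for channels
channels at 4 (size 2, align 2) → ends 6
pad 2 to align 4 for stride
stride at 8 (size 4, align 4) → ends 12
pad 4 to align 8 for height
height at 16 (size 8, align 8) → ends 24
pitch at 24 (size 40, align 8) → ends 64
width at 64 (size 8, align 8) → ends 72
depth at 72 (size 5, align 1) → ends 77
pad 1 to align 2 for format
format at 78 (size 2, align 2) → ends 80
total 80 bytes, alignment 8
88 − 80 = 8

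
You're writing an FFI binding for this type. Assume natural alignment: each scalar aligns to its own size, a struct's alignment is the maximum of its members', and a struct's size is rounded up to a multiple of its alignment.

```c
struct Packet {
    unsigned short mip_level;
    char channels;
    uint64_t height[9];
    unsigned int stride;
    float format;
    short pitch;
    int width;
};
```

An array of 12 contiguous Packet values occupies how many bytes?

0..2  mip_level  (2B, 2-aligned)
2..3  channels  (1B, 1-aligned)
3..8  -- padding (5B)
8..80  height  (72B, 8-aligned)
80..84  stride  (4B, 4-aligned)
84..88  format  (4B, 4-aligned)
88..90  pitch  (2B, 2-aligned)
90..92  -- padding (2B)
92..96  width  (4B, 4-aligned)
sizeof = 96, alignof = 8
array of 12: 12 × 96 = 1152

1152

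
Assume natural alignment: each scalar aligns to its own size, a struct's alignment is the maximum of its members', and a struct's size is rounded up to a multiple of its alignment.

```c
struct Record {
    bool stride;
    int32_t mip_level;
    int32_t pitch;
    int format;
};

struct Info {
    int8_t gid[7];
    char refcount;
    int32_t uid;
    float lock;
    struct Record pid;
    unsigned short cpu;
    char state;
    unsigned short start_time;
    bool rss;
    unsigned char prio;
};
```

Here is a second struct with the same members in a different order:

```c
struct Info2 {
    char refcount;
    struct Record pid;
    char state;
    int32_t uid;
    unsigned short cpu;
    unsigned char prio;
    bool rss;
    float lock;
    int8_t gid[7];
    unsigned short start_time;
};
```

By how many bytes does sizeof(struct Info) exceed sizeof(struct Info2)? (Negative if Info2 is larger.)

-8

Record: 0..1  stride  (1B, 1-aligned); 1..4  -- padding (3B); 4..8  mip_level  (4B, 4-aligned); 8..12  pitch  (4B, 4-aligned); 12..16  format  (4B, 4-aligned); sizeof = 16, alignof = 4
0..7  gid  (7B, 1-aligned)
7..8  refcount  (1B, 1-aligned)
8..12  uid  (4B, 4-aligned)
12..16  lock  (4B, 4-aligned)
16..32  pid  (16B, 4-aligned)
32..34  cpu  (2B, 2-aligned)
34..35  state  (1B, 1-aligned)
35..36  -- padding (1B)
36..38  start_time  (2B, 2-aligned)
38..39  rss  (1B, 1-aligned)
39..40  prio  (1B, 1-aligned)
sizeof = 40, alignof = 4
— Info2 —
0..1  refcount  (1B, 1-aligned)
1..4  -- padding (3B)
4..20  pid  (16B, 4-aligned)
20..21  state  (1B, 1-aligned)
21..24  -- padding (3B)
24..28  uid  (4B, 4-aligned)
28..30  cpu  (2B, 2-aligned)
30..31  prio  (1B, 1-aligned)
31..32  rss  (1B, 1-aligned)
32..36  lock  (4B, 4-aligned)
36..43  gid  (7B, 1-aligned)
43..44  -- padding (1B)
44..46  start_time  (2B, 2-aligned)
46..48  -- tail padding (2B)
sizeof = 48, alignof = 4
40 − 48 = -8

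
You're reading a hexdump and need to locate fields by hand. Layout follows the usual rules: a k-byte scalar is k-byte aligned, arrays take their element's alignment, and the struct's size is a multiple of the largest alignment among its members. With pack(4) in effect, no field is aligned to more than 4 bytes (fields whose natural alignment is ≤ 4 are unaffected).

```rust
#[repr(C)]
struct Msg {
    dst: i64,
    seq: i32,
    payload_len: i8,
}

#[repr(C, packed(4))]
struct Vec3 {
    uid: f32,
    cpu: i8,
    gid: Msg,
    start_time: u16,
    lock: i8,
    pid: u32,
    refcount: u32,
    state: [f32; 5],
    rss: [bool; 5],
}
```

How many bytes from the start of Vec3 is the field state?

Msg: @0: dst [8B, align 8] → 8; @8: seq [4B, align 4] → 12; @12: payload_len [1B, align 1] → 13; +3 tail pad (align 8); size 16, align 8
@0: uid [4B, align 4] → 4
@4: cpu [1B, align 1] → 5
+3 pad (align 4)
@8: gid [16B, align 4] → 24
@24: start_time [2B, align 2] → 26
@26: lock [1B, align 1] → 27
+1 pad (align 4)
@28: pid [4B, align 4] → 32
@32: refcount [4B, align 4] → 36
@36: state [20B, align 4] → 56

36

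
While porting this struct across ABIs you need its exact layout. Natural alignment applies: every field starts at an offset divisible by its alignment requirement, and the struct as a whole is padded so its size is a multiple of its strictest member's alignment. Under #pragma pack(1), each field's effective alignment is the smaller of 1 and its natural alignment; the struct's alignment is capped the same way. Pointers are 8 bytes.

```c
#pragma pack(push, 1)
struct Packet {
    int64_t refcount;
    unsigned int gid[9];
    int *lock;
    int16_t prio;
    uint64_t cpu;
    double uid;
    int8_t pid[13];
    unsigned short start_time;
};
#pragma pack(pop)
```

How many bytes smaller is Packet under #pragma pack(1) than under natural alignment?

11

natural layout:
  0..8  refcount  (8B, 8-aligned)
  8..44  gid  (36B, 4-aligned)
  44..48  -- padding (4B)
  48..56  lock  (8B, 8-aligned)
  56..58  prio  (2B, 2-aligned)
  58..64  -- padding (6B)
  64..72  cpu  (8B, 8-aligned)
  72..80  uid  (8B, 8-aligned)
  80..93  pid  (13B, 1-aligned)
  93..94  -- padding (1B)
  94..96  start_time  (2B, 2-aligned)
  sizeof = 96, alignof = 8
packed(1) layout:
  0..8  refcount  (8B, 1-aligned)
  8..44  gid  (36B, 1-aligned)
  44..52  lock  (8B, 1-aligned)
  52..54  prio  (2B, 1-aligned)
  54..62  cpu  (8B, 1-aligned)
  62..70  uid  (8B, 1-aligned)
  70..83  pid  (13B, 1-aligned)
  83..85  start_time  (2B, 1-aligned)
  sizeof = 85, alignof = 1
96 − 85 = 11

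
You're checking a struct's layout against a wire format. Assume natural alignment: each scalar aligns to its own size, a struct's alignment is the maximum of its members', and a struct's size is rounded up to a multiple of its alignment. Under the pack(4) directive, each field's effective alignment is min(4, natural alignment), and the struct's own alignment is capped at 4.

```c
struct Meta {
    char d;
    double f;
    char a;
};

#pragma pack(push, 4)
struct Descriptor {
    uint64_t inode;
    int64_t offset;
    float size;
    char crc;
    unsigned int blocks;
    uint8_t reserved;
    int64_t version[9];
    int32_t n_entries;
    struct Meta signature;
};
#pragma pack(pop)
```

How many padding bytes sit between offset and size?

Meta: 0..1  d  (1B, 1-aligned); 1..8  -- padding (7B); 8..16  f  (8B, 8-aligned); 16..17  a  (1B, 1-aligned); 17..24  -- tail padding (7B); sizeof = 24, alignof = 8
0..8  inode  (8B, 4-aligned)
8..16  offset  (8B, 4-aligned)
16..20  size  (4B, 4-aligned)

0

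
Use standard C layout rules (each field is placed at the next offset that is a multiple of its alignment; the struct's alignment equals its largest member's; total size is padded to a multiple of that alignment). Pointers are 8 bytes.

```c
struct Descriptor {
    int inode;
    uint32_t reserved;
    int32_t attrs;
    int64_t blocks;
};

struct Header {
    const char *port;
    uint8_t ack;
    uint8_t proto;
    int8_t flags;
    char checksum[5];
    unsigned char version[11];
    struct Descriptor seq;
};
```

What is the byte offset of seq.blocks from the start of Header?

48

Descriptor: 0..4  inode  (4B, 4-aligned); 4..8  reserved  (4B, 4-aligned); 8..12  attrs  (4B, 4-aligned); 12..16  -- padding (4B); 16..24  blocks  (8B, 8-aligned); sizeof = 24, alignof = 8
0..8  port  (8B, 8-aligned)
8..9  ack  (1B, 1-aligned)
9..10  proto  (1B, 1-aligned)
10..11  flags  (1B, 1-aligned)
11..16  checksum  (5B, 1-aligned)
16..27  version  (11B, 1-aligned)
27..32  -- padding (5B)
32..56  seq  (24B, 8-aligned)
within Descriptor: blocks at 16
32 + 16 = 48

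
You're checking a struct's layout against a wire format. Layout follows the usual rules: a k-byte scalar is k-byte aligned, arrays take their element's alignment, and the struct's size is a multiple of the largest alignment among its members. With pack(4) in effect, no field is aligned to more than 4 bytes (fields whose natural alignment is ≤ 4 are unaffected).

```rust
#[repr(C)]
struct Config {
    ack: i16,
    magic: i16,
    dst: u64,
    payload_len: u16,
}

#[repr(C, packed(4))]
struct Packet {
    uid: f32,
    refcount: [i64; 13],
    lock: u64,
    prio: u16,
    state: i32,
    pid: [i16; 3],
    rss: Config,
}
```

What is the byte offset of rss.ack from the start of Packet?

132

Config: @0: ack [2B, align 2] → 2; @2: magic [2B, align 2] → 4; +4 pad (align 8); @8: dst [8B, align 8] → 16; @16: payload_len [2B, align 2] → 18; +6 tail pad (align 8); size 24, align 8
@0: uid [4B, align 4] → 4
@4: refcount [104B, align 4] → 108
@108: lock [8B, align 4] → 116
@116: prio [2B, align 2] → 118
+2 pad (align 4)
@120: state [4B, align 4] → 124
@124: pid [6B, align 2] → 130
+2 pad (align 4)
@132: rss [24B, align 4] → 156
within Config: ack at 0
132 + 0 = 132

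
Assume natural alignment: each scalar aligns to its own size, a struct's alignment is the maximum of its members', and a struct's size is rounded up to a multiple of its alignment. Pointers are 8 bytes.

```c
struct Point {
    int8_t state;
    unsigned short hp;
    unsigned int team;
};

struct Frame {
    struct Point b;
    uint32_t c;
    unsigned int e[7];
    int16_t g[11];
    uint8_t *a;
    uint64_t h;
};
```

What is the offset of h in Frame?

Point: @0: state [1B, align 1] → 1; +1 pad (align 2); @2: hp [2B, align 2] → 4; @4: team [4B, align 4] → 8; size 8, align 4
@0: b [8B, align 4] → 8
@8: c [4B, align 4] → 12
@12: e [28B, align 4] → 40
@40: g [22B, align 2] → 62
+2 pad (align 8)
@64: a [8B, align 8] → 72
@72: h [8B, align 8] → 80

72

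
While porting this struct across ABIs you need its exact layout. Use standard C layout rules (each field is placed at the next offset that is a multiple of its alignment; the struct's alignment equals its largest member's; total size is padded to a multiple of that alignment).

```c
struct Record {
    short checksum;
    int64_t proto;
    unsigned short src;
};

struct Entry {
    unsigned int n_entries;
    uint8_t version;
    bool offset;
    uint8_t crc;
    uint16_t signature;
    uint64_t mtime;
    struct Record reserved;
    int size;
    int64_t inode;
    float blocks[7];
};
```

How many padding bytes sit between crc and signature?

Record: checksum at 0 (size 2, align 2) → ends 2; pad 6 to align 8 for proto; proto at 8 (size 8, align 8) → ends 16; src at 16 (size 2, align 2) → ends 18; tail pad 6 to reach multiple of 8; total 24 bytes, alignment 8
n_entries at 0 (size 4, align 4) → ends 4
version at 4 (size 1, align 1) → ends 5
offset at 5 (size 1, align 1) → ends 6
crc at 6 (size 1, align 1) → ends 7
pad 1 to align 2 for signature
signature at 8 (size 2, align 2) → ends 10

1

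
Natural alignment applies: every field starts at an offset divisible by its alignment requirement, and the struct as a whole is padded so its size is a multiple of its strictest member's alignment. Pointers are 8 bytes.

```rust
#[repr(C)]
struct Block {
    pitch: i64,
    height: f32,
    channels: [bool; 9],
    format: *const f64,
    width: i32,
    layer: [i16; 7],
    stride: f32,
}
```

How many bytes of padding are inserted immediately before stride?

2

0..8  pitch  (8B, 8-aligned)
8..12  height  (4B, 4-aligned)
12..21  channels  (9B, 1-aligned)
21..24  -- padding (3B)
24..32  format  (8B, 8-aligned)
32..36  width  (4B, 4-aligned)
36..50  layer  (14B, 2-aligned)
50..52  -- padding (2B)
52..56  stride  (4B, 4-aligned)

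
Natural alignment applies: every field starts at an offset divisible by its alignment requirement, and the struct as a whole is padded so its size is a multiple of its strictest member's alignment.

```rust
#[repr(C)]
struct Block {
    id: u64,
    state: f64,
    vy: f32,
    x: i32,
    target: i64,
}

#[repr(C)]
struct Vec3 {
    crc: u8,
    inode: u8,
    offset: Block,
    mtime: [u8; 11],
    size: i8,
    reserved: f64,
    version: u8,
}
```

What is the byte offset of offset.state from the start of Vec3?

Block: id at 0 (size 8, align 8) → ends 8; state at 8 (size 8, align 8) → ends 16; vy at 16 (size 4, align 4) → ends 20; x at 20 (size 4, align 4) → ends 24; target at 24 (size 8, align 8) → ends 32; total 32 bytes, alignment 8
crc at 0 (size 1, align 1) → ends 1
inode at 1 (size 1, align 1) → ends 2
pad 6 to align 8 for offset
offset at 8 (size 32, align 8) → ends 40
within Block: state at 8
8 + 8 = 16

16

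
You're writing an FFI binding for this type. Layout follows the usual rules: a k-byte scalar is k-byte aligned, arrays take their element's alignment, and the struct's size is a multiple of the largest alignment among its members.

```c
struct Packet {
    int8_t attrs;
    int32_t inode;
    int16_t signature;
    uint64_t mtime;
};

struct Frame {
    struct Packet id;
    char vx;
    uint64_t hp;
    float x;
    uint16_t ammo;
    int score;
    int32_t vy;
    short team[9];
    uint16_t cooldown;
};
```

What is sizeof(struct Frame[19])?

1520

Packet: 0..1  attrs  (1B, 1-aligned); 1..4  -- padding (3B); 4..8  inode  (4B, 4-aligned); 8..10  signature  (2B, 2-aligned); 10..16  -- padding (6B); 16..24  mtime  (8B, 8-aligned); sizeof = 24, alignof = 8
0..24  id  (24B, 8-aligned)
24..25  vx  (1B, 1-aligned)
25..32  -- padding (7B)
32..40  hp  (8B, 8-aligned)
40..44  x  (4B, 4-aligned)
44..46  ammo  (2B, 2-aligned)
46..48  -- padding (2B)
48..52  score  (4B, 4-aligned)
52..56  vy  (4B, 4-aligned)
56..74  team  (18B, 2-aligned)
74..76  cooldown  (2B, 2-aligned)
76..80  -- tail padding (4B)
sizeof = 80, alignof = 8
array of 19: 19 × 80 = 1520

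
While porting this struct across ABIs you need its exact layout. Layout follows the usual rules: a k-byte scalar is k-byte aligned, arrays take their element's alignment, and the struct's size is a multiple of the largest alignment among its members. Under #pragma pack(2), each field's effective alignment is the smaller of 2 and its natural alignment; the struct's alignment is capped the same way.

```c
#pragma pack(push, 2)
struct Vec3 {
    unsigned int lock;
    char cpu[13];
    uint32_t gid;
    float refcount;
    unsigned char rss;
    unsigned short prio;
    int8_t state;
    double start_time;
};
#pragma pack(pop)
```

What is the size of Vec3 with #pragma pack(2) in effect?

40

@0: lock [4B, align 2] → 4
@4: cpu [13B, align 1] → 17
+1 pad (align 2)
@18: gid [4B, align 2] → 22
@22: refcount [4B, align 2] → 26
@26: rss [1B, align 1] → 27
+1 pad (align 2)
@28: prio [2B, align 2] → 30
@30: state [1B, align 1] → 31
+1 pad (align 2)
@32: start_time [8B, align 2] → 40
size 40, align 2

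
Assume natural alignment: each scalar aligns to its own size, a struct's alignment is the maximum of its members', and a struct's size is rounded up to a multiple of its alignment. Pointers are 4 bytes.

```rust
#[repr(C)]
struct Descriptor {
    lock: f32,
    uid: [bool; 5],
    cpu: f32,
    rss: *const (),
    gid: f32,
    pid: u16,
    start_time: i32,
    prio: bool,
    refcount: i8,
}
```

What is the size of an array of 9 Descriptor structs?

@0: lock [4B, align 4] → 4
@4: uid [5B, align 1] → 9
+3 pad (align 4)
@12: cpu [4B, align 4] → 16
@16: rss [4B, align 4] → 20
@20: gid [4B, align 4] → 24
@24: pid [2B, align 2] → 26
+2 pad (align 4)
@28: start_time [4B, align 4] → 32
@32: prio [1B, align 1] → 33
@33: refcount [1B, align 1] → 34
+2 tail pad (align 4)
size 36, align 4
array of 9: 9 × 36 = 324

324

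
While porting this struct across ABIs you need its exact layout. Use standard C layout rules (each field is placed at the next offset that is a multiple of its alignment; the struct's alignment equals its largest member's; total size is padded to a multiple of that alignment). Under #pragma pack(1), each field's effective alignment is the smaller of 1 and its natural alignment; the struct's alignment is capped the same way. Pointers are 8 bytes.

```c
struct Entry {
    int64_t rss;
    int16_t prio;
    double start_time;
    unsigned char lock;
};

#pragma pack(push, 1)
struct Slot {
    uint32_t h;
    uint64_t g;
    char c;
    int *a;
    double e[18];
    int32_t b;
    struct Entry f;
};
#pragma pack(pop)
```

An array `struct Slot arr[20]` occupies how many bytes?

Entry: @0: rss [8B, align 8] → 8; @8: prio [2B, align 2] → 10; +6 pad (align 8); @16: start_time [8B, align 8] → 24; @24: lock [1B, align 1] → 25; +7 tail pad (align 8); size 32, align 8
@0: h [4B, align 1] → 4
@4: g [8B, align 1] → 12
@12: c [1B, align 1] → 13
@13: a [8B, align 1] → 21
@21: e [144B, align 1] → 165
@165: b [4B, align 1] → 169
@169: f [32B, align 1] → 201
size 201, align 1
array of 20: 20 × 201 = 4020

4020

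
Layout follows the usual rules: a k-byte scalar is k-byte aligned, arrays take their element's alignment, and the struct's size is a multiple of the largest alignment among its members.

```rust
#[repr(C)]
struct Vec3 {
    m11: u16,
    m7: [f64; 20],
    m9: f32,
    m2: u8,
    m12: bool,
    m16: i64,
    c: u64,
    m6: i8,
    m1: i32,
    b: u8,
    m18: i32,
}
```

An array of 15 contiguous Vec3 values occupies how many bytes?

0..2  m11  (2B, 2-aligned)
2..8  -- padding (6B)
8..168  m7  (160B, 8-aligned)
168..172  m9  (4B, 4-aligned)
172..173  m2  (1B, 1-aligned)
173..174  m12  (1B, 1-aligned)
174..176  -- padding (2B)
176..184  m16  (8B, 8-aligned)
184..192  c  (8B, 8-aligned)
192..193  m6  (1B, 1-aligned)
193..196  -- padding (3B)
196..200  m1  (4B, 4-aligned)
200..201  b  (1B, 1-aligned)
201..204  -- padding (3B)
204..208  m18  (4B, 4-aligned)
sizeof = 208, alignof = 8
array of 15: 15 × 208 = 3120

3120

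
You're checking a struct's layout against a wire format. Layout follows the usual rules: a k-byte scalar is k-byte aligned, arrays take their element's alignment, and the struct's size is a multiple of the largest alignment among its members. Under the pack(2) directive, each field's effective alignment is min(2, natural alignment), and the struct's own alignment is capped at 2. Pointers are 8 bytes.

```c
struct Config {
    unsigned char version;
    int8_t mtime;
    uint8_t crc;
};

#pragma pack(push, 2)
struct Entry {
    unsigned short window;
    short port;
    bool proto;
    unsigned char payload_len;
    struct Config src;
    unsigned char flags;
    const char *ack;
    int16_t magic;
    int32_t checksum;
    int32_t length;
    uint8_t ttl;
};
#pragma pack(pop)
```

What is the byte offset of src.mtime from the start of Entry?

7

Config: 0..1  version  (1B, 1-aligned); 1..2  mtime  (1B, 1-aligned); 2..3  crc  (1B, 1-aligned); sizeof = 3, alignof = 1
0..2  window  (2B, 2-aligned)
2..4  port  (2B, 2-aligned)
4..5  proto  (1B, 1-aligned)
5..6  payload_len  (1B, 1-aligned)
6..9  src  (3B, 1-aligned)
within Config: mtime at 1
6 + 1 = 7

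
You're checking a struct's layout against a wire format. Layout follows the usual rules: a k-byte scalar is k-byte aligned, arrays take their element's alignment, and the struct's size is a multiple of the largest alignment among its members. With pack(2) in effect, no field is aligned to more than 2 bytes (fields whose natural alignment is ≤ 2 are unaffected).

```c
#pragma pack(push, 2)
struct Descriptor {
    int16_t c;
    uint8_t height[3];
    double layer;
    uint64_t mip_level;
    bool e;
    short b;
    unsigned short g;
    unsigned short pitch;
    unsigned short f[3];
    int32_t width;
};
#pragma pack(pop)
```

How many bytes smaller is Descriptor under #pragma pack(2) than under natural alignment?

8

natural layout:
  c at 0 (size 2, align 2) → ends 2
  height at 2 (size 3, align 1) → ends 5
  pad 3 to align 8 for layer
  layer at 8 (size 8, align 8) → ends 16
  mip_level at 16 (size 8, align 8) → ends 24
  e at 24 (size 1, align 1) → ends 25
  pad 1 to align 2 for b
  b at 26 (size 2, align 2) → ends 28
  g at 28 (size 2, align 2) → ends 30
  pitch at 30 (size 2, align 2) → ends 32
  f at 32 (size 6, align 2) → ends 38
  pad 2 to align 4 for width
  width at 40 (size 4, align 4) → ends 44
  tail pad 4 to reach multiple of 8
  total 48 bytes, alignment 8
packed(2) layout:
  c at 0 (size 2, align 2) → ends 2
  height at 2 (size 3, align 1) → ends 5
  pad 1 to align 2 for layer
  layer at 6 (size 8, align 2) → ends 14
  mip_level at 14 (size 8, align 2) → ends 22
  e at 22 (size 1, align 1) → ends 23
  pad 1 to align 2 for b
  b at 24 (size 2, align 2) → ends 26
  g at 26 (size 2, align 2) → ends 28
  pitch at 28 (size 2, align 2) → ends 30
  f at 30 (size 6, align 2) → ends 36
  width at 36 (size 4, align 2) → ends 40
  total 40 bytes, alignment 2
48 − 40 = 8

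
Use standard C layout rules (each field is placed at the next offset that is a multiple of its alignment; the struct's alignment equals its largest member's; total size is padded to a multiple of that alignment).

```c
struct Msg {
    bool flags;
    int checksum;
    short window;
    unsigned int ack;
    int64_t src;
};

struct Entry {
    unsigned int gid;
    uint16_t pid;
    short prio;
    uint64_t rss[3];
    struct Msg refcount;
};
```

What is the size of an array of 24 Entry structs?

Msg: @0: flags [1B, align 1] → 1; +3 pad (align 4); @4: checksum [4B, align 4] → 8; @8: window [2B, align 2] → 10; +2 pad (align 4); @12: ack [4B, align 4] → 16; @16: src [8B, align 8] → 24; size 24, align 8
@0: gid [4B, align 4] → 4
@4: pid [2B, align 2] → 6
@6: prio [2B, align 2] → 8
@8: rss [24B, align 8] → 32
@32: refcount [24B, align 8] → 56
size 56, align 8
array of 24: 24 × 56 = 1344

1344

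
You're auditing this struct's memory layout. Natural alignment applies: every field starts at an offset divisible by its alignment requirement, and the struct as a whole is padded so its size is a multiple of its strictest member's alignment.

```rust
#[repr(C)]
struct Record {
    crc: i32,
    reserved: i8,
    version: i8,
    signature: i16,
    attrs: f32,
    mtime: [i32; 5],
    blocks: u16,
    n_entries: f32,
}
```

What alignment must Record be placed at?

member alignments: crc=4, reserved=1, version=1, signature=2, attrs=4, mtime=4, blocks=2, n_entries=4
max = 4

4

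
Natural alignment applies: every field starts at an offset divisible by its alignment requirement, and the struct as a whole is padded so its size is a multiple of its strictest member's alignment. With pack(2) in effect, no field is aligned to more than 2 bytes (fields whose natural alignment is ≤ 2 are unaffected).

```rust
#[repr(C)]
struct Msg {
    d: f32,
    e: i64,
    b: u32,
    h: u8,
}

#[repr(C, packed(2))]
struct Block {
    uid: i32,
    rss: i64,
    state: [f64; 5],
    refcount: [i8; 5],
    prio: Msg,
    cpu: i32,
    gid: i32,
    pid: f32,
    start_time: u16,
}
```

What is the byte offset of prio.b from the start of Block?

74

Msg: d at 0 (size 4, align 4) → ends 4; pad 4 to align 8 for e; e at 8 (size 8, align 8) → ends 16; b at 16 (size 4, align 4) → ends 20; h at 20 (size 1, align 1) → ends 21; tail pad 3 to reach multiple of 8; total 24 bytes, alignment 8
uid at 0 (size 4, align 2) → ends 4
rss at 4 (size 8, align 2) → ends 12
state at 12 (size 40, align 2) → ends 52
refcount at 52 (size 5, align 1) → ends 57
pad 1 to align 2 for prio
prio at 58 (size 24, align 2) → ends 82
within Msg: b at 16
58 + 16 = 74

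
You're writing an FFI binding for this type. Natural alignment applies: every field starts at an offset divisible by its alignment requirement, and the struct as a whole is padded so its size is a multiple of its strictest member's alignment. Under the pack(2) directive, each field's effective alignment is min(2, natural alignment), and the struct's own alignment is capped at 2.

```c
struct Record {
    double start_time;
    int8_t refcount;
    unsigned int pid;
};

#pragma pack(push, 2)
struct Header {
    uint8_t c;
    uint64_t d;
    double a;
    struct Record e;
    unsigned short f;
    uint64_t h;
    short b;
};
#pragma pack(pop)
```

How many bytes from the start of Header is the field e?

18

Record: 0..8  start_time  (8B, 8-aligned); 8..9  refcount  (1B, 1-aligned); 9..12  -- padding (3B); 12..16  pid  (4B, 4-aligned); sizeof = 16, alignof = 8
0..1  c  (1B, 1-aligned)
1..2  -- padding (1B)
2..10  d  (8B, 2-aligned)
10..18  a  (8B, 2-aligned)
18..34  e  (16B, 2-aligned)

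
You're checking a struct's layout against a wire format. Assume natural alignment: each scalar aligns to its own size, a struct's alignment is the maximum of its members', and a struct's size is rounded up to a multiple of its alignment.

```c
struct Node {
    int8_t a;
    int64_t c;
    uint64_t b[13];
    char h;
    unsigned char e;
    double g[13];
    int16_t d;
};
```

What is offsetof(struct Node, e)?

121

0..1  a  (1B, 1-aligned)
1..8  -- padding (7B)
8..16  c  (8B, 8-aligned)
16..120  b  (104B, 8-aligned)
120..121  h  (1B, 1-aligned)
121..122  e  (1B, 1-aligned)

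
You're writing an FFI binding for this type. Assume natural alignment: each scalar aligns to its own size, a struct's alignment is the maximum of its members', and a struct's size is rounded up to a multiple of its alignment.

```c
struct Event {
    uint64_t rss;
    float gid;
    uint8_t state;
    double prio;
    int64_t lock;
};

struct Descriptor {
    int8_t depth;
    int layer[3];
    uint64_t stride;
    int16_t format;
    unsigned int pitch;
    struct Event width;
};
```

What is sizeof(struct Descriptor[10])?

640

Event: 0..8  rss  (8B, 8-aligned); 8..12  gid  (4B, 4-aligned); 12..13  state  (1B, 1-aligned); 13..16  -- padding (3B); 16..24  prio  (8B, 8-aligned); 24..32  lock  (8B, 8-aligned); sizeof = 32, alignof = 8
0..1  depth  (1B, 1-aligned)
1..4  -- padding (3B)
4..16  layer  (12B, 4-aligned)
16..24  stride  (8B, 8-aligned)
24..26  format  (2B, 2-aligned)
26..28  -- padding (2B)
28..32  pitch  (4B, 4-aligned)
32..64  width  (32B, 8-aligned)
sizeof = 64, alignof = 8
array of 10: 10 × 64 = 640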